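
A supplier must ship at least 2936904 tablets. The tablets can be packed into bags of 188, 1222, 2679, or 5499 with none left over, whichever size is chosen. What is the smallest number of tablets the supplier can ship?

The number of tablets must be a common multiple of 188, 1222, 2679, and 5499, so a multiple of their LCM.
188 = 2^2 × 47
1222 = 2 × 13 × 47
2679 = 3 × 19 × 47
5499 = 3^2 × 13 × 47
LCM(188, 1222, 2679, 5499) = 2^2 × 3^2 × 13 × 19 × 47 = 417924.
Smallest multiple of 417924 that is ≥ 2936904: ⌈2936904/417924⌉ × 417924 = 8 × 417924 = 3343392.

3343392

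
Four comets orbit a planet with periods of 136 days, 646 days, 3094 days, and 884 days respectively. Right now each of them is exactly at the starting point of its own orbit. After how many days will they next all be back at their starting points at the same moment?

The first simultaneous occurrence is after LCM of the individual periods.
136 = 2^3 × 17
646 = 2 × 17 × 19
3094 = 2 × 7 × 13 × 17
884 = 2^2 × 13 × 17
LCM(136, 646, 3094, 884) = 2^3 × 7 × 13 × 17 × 19 = 235144.

235144 days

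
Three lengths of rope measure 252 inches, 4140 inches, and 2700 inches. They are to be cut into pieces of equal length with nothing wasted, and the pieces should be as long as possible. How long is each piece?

36 inches

The greatest length dividing all of 252, 4140, and 2700 is their gcd.
252 = 2^2 × 3^2 × 7
4140 = 2^2 × 3^2 × 5 × 23
2700 = 2^2 × 3^3 × 5^2
gcd(252, 4140, 2700) = 2^2 × 3^2 = 36.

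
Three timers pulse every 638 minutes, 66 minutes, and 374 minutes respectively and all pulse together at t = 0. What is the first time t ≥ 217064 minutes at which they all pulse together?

Joint pulses occur at multiples of LCM(638, 66, 374).
638 = 2 × 11 × 29
66 = 2 × 3 × 11
374 = 2 × 11 × 17
LCM(638, 66, 374) = 2 × 3 × 11 × 17 × 29 = 32538.
Smallest multiple of 32538 that is ≥ 217064: ⌈217064/32538⌉ × 32538 = 7 × 32538 = 227766.

227766 minutes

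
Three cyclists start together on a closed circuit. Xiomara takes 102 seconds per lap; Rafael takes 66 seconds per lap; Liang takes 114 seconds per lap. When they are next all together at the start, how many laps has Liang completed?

The first common completion time is the LCM of the periods.
102 = 2 × 3 × 17
66 = 2 × 3 × 11
114 = 2 × 3 × 19
LCM(102, 66, 114) = 2 × 3 × 11 × 17 × 19 = 21318.
Laps for period 114: 21318 / 114 = 187.

187 laps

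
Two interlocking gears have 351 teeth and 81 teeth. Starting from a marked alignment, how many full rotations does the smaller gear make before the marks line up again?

13 rotations

They are all back at their starting positions together after one LCM of the periods.
351 = 3^3 × 13
81 = 3^4
LCM(351, 81) = 3^4 × 13 = 1053.
Rotations for period 81: 1053 / 81 = 13.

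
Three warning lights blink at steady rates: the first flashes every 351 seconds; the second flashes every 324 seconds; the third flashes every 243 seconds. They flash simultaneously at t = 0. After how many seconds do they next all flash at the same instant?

12636 seconds

They coincide at every common multiple of the periods; the first is the LCM.
351 = 3^3 × 13
324 = 2^2 × 3^4
243 = 3^5
LCM(351, 324, 243) = 2^2 × 3^5 × 13 = 12636.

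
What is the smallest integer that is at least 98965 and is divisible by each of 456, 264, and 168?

105336

The integer must be a common multiple of 456, 264, and 168, so a multiple of their LCM.
456 = 2^3 × 3 × 19
264 = 2^3 × 3 × 11
168 = 2^3 × 3 × 7
LCM(456, 264, 168) = 2^3 × 3 × 7 × 11 × 19 = 35112.
Smallest multiple of 35112 that is ≥ 98965: ⌈98965/35112⌉ × 35112 = 3 × 35112 = 105336.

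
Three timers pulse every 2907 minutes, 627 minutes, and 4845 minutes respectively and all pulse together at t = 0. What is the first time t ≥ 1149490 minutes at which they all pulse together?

Joint pulses occur at multiples of LCM(2907, 627, 4845).
2907 = 3^2 × 17 × 19
627 = 3 × 11 × 19
4845 = 3 × 5 × 17 × 19
LCM(2907, 627, 4845) = 3^2 × 5 × 11 × 17 × 19 = 159885.
Smallest multiple of 159885 that is ≥ 1149490: ⌈1149490/159885⌉ × 159885 = 8 × 159885 = 1279080.

1279080 minutes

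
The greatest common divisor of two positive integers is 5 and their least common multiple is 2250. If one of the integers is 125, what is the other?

90

For two integers, gcd × lcm = product, so the other is (5 × 2250) / 125 = 11250 / 125 = 90.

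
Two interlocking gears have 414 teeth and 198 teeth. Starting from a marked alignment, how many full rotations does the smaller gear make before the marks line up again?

All finish a whole number of cycles simultaneously at t = LCM of the periods.
414 = 2 × 3^2 × 23
198 = 2 × 3^2 × 11
LCM(414, 198) = 2 × 3^2 × 11 × 23 = 4554.
Rotations for period 198: 4554 / 198 = 23.

23 rotations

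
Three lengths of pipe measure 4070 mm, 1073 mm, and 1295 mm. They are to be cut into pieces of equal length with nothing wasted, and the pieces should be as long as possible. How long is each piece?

37 mm

Each piece length must divide every original length, so the longest possible is gcd(4070, 1073, 1295).
4070 = 2 × 5 × 11 × 37
1073 = 29 × 37
1295 = 5 × 7 × 37
gcd(4070, 1073, 1295) = 37.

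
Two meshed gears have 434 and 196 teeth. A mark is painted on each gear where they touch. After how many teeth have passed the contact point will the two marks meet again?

They coincide at every common multiple of the periods; the first is the LCM.
434 = 2 × 7 × 31
196 = 2^2 × 7^2
LCM(434, 196) = 2^2 × 7^2 × 31 = 6076.

6076 teeth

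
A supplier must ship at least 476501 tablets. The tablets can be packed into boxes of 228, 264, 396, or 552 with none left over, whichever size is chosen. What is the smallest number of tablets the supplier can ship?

692208

The number of tablets must be a common multiple of 228, 264, 396, and 552, so a multiple of their LCM.
228 = 2^2 × 3 × 19
264 = 2^3 × 3 × 11
396 = 2^2 × 3^2 × 11
552 = 2^3 × 3 × 23
LCM(228, 264, 396, 552) = 2^3 × 3^2 × 11 × 19 × 23 = 346104.
Smallest multiple of 346104 that is ≥ 476501: ⌈476501/346104⌉ × 346104 = 2 × 346104 = 692208.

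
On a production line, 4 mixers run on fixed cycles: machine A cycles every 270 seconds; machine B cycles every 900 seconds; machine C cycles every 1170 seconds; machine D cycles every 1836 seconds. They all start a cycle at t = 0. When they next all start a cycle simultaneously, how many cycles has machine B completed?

All finish a whole number of cycles simultaneously at t = LCM of the periods.
270 = 2 × 3^3 × 5
900 = 2^2 × 3^2 × 5^2
1170 = 2 × 3^2 × 5 × 13
1836 = 2^2 × 3^3 × 17
LCM(270, 900, 1170, 1836) = 2^2 × 3^3 × 5^2 × 13 × 17 = 596700.
Cycles for period 900: 596700 / 900 = 663.

663 cycles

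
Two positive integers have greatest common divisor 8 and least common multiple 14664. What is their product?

For any two positive integers, gcd × lcm = product = 8 × 14664 = 117312.

117312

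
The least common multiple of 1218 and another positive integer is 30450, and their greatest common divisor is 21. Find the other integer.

gcd × lcm = product of the two integers, so the other integer is (21 × 30450) / 1218 = 525.

525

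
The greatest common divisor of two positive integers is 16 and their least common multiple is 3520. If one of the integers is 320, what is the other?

For two integers, gcd × lcm = product, so the other is (16 × 3520) / 320 = 56320 / 320 = 176.

176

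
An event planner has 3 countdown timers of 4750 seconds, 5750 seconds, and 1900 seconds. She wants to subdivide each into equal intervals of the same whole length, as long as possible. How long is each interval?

The interval must divide each timer length; the longest such is the gcd.
4750 = 2 × 5^3 × 19
5750 = 2 × 5^3 × 23
1900 = 2^2 × 5^2 × 19
gcd(4750, 5750, 1900) = 2 × 5^2 = 50.

50 seconds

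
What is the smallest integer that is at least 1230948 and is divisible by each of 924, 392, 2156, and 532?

1474704

The integer must be a common multiple of 924, 392, 2156, and 532, so a multiple of their LCM.
924 = 2^2 × 3 × 7 × 11
392 = 2^3 × 7^2
2156 = 2^2 × 7^2 × 11
532 = 2^2 × 7 × 19
LCM(924, 392, 2156, 532) = 2^3 × 3 × 7^2 × 11 × 19 = 245784.
Smallest multiple of 245784 that is ≥ 1230948: ⌈1230948/245784⌉ × 245784 = 6 × 245784 = 1474704.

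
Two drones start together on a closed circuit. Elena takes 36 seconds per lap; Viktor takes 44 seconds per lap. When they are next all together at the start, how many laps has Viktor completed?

9 laps

All finish a whole number of cycles simultaneously at t = LCM of the periods.
36 = 2^2 × 3^2
44 = 2^2 × 11
LCM(36, 44) = 2^2 × 3^2 × 11 = 396.
Laps for period 44: 396 / 44 = 9.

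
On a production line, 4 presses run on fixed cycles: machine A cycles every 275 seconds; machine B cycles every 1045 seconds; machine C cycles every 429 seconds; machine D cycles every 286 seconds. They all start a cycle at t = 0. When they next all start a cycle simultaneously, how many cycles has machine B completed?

They are all back at their starting positions together after one LCM of the periods.
275 = 5^2 × 11
1045 = 5 × 11 × 19
429 = 3 × 11 × 13
286 = 2 × 11 × 13
LCM(275, 1045, 429, 286) = 2 × 3 × 5^2 × 11 × 13 × 19 = 407550.
Cycles for period 1045: 407550 / 1045 = 390.

390 cycles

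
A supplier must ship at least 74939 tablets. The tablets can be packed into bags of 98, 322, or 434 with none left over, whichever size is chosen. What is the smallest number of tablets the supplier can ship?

139748

The number of tablets must be a common multiple of 98, 322, and 434, so a multiple of their LCM.
98 = 2 × 7^2
322 = 2 × 7 × 23
434 = 2 × 7 × 31
LCM(98, 322, 434) = 2 × 7^2 × 23 × 31 = 69874.
Smallest multiple of 69874 that is ≥ 74939: ⌈74939/69874⌉ × 69874 = 2 × 69874 = 139748.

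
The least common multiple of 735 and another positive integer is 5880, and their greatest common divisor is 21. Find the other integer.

168

gcd × lcm = product of the two integers, so the other integer is (21 × 5880) / 735 = 168.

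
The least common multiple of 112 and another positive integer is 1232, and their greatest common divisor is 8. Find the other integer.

88

gcd × lcm = product of the two integers, so the other integer is (8 × 1232) / 112 = 88.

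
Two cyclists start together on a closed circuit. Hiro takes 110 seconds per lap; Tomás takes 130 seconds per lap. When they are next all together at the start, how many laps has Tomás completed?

All finish a whole number of cycles simultaneously at t = LCM of the periods.
110 = 2 × 5 × 11
130 = 2 × 5 × 13
LCM(110, 130) = 2 × 5 × 11 × 13 = 1430.
Laps for period 130: 1430 / 130 = 11.

11 laps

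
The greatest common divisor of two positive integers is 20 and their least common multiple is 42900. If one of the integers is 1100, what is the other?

780

For two integers, gcd × lcm = product, so the other is (20 × 42900) / 1100 = 858000 / 1100 = 780.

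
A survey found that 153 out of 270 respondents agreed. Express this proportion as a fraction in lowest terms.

153 = 3^2 × 17
270 = 2 × 3^3 × 5
gcd(153, 270) = 3^2 = 9.
Divide numerator and denominator by 9: 153/270 = 17/30.

17/30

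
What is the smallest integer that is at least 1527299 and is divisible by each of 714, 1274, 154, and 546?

The integer must be a common multiple of 714, 1274, 154, and 546, so a multiple of their LCM.
714 = 2 × 3 × 7 × 17
1274 = 2 × 7^2 × 13
154 = 2 × 7 × 11
546 = 2 × 3 × 7 × 13
LCM(714, 1274, 154, 546) = 2 × 3 × 7^2 × 11 × 13 × 17 = 714714.
Smallest multiple of 714714 that is ≥ 1527299: ⌈1527299/714714⌉ × 714714 = 3 × 714714 = 2144142.

2144142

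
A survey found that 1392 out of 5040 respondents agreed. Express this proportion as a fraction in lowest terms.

1392 = 2^4 × 3 × 29
5040 = 2^4 × 3^2 × 5 × 7
gcd(1392, 5040) = 2^4 × 3 = 48.
Divide numerator and denominator by 48: 1392/5040 = 29/105.

29/105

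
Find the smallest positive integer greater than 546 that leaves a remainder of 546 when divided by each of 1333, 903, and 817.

N − 546 must be a common multiple of 1333, 903, and 817.
1333 = 31 × 43
903 = 3 × 7 × 43
817 = 19 × 43
LCM(1333, 903, 817) = 3 × 7 × 19 × 31 × 43 = 531867.
Smallest N > 546 is LCM + 546 = 531867 + 546 = 532413.

532413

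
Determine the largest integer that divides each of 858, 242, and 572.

858 = 2 × 3 × 11 × 13
242 = 2 × 11^2
572 = 2^2 × 11 × 13
gcd(858, 242, 572) = 2 × 11 = 22.

22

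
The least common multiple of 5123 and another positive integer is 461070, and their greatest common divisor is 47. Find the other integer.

gcd × lcm = product of the two integers, so the other integer is (47 × 461070) / 5123 = 4230.

4230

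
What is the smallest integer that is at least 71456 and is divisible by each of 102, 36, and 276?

84456

The integer must be a common multiple of 102, 36, and 276, so a multiple of their LCM.
102 = 2 × 3 × 17
36 = 2^2 × 3^2
276 = 2^2 × 3 × 23
LCM(102, 36, 276) = 2^2 × 3^2 × 17 × 23 = 14076.
Smallest multiple of 14076 that is ≥ 71456: ⌈71456/14076⌉ × 14076 = 6 × 14076 = 84456.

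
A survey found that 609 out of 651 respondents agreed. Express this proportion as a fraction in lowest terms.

29/31

609 = 3 × 7 × 29
651 = 3 × 7 × 31
gcd(609, 651) = 3 × 7 = 21.
Divide numerator and denominator by 21: 609/651 = 29/31.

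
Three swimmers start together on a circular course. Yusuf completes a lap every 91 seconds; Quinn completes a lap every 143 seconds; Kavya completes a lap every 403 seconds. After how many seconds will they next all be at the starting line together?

The first simultaneous occurrence is after LCM of the individual periods.
91 = 7 × 13
143 = 11 × 13
403 = 13 × 31
LCM(91, 143, 403) = 7 × 11 × 13 × 31 = 31031.

31031 seconds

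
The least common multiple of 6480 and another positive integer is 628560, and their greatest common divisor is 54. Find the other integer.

5238

gcd × lcm = product of the two integers, so the other integer is (54 × 628560) / 6480 = 5238.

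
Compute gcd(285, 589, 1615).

285 = 3 × 5 × 19
589 = 19 × 31
1615 = 5 × 17 × 19
gcd(285, 589, 1615) = 19.

19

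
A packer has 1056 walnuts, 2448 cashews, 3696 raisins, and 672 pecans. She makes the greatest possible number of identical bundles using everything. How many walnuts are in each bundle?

22

Number of bundles = gcd(1056, 2448, 3696, 672).
1056 = 2^5 × 3 × 11
2448 = 2^4 × 3^2 × 17
3696 = 2^4 × 3 × 7 × 11
672 = 2^5 × 3 × 7
gcd(1056, 2448, 3696, 672) = 2^4 × 3 = 48.
walnuts per bundle = 1056 / 48 = 22.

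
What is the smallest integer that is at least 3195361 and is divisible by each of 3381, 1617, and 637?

The integer must be a common multiple of 3381, 1617, and 637, so a multiple of their LCM.
3381 = 3 × 7^2 × 23
1617 = 3 × 7^2 × 11
637 = 7^2 × 13
LCM(3381, 1617, 637) = 3 × 7^2 × 11 × 13 × 23 = 483483.
Smallest multiple of 483483 that is ≥ 3195361: ⌈3195361/483483⌉ × 483483 = 7 × 483483 = 3384381.

3384381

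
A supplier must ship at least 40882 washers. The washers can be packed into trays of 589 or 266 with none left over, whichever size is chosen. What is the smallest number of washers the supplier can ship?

41230

The number of washers must be a common multiple of 589 and 266, so a multiple of their LCM.
589 = 19 × 31
266 = 2 × 7 × 19
LCM(589, 266) = 2 × 7 × 19 × 31 = 8246.
Smallest multiple of 8246 that is ≥ 40882: ⌈40882/8246⌉ × 8246 = 5 × 8246 = 41230.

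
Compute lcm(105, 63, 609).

105 = 3 × 5 × 7
63 = 3^2 × 7
609 = 3 × 7 × 29
LCM(105, 63, 609) = 3^2 × 5 × 7 × 29 = 9135.

9135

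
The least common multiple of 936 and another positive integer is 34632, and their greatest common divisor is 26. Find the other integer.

gcd × lcm = product of the two integers, so the other integer is (26 × 34632) / 936 = 962.

962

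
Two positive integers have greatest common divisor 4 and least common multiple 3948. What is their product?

For any two positive integers, gcd × lcm = product = 4 × 3948 = 15792.

15792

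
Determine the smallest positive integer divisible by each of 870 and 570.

870 = 2 × 3 × 5 × 29
570 = 2 × 3 × 5 × 19
LCM(870, 570) = 2 × 3 × 5 × 19 × 29 = 16530.

16530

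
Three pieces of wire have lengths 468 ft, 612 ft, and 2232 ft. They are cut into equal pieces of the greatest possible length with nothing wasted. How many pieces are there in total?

92

Piece length = gcd(468, 612, 2232).
468 = 2^2 × 3^2 × 13
612 = 2^2 × 3^2 × 17
2232 = 2^3 × 3^2 × 31
gcd(468, 612, 2232) = 2^2 × 3^2 = 36.
Total pieces = 468/36 + 612/36 + 2232/36 = 13 + 17 + 62 = 92.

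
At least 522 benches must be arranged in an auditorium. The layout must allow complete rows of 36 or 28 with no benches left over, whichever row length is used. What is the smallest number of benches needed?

756

The number of benches must be a common multiple of 36 and 28, so a multiple of their LCM.
36 = 2^2 × 3^2
28 = 2^2 × 7
LCM(36, 28) = 2^2 × 3^2 × 7 = 252.
Smallest multiple of 252 that is ≥ 522: ⌈522/252⌉ × 252 = 3 × 252 = 756.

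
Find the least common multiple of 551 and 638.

12122

551 = 19 × 29
638 = 2 × 11 × 29
LCM(551, 638) = 2 × 11 × 19 × 29 = 12122.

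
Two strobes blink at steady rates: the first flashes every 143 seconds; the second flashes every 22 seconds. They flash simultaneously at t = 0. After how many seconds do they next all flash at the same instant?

They coincide at every common multiple of the periods; the first is the LCM.
143 = 11 × 13
22 = 2 × 11
LCM(143, 22) = 2 × 11 × 13 = 286.

286 seconds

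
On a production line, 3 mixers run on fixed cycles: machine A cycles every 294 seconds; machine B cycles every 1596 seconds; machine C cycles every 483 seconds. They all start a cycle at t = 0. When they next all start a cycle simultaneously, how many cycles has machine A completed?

874 cycles

They are all back at their starting positions together after one LCM of the periods.
294 = 2 × 3 × 7^2
1596 = 2^2 × 3 × 7 × 19
483 = 3 × 7 × 23
LCM(294, 1596, 483) = 2^2 × 3 × 7^2 × 19 × 23 = 256956.
Cycles for period 294: 256956 / 294 = 874.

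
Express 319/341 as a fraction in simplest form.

29/31

319 = 11 × 29
341 = 11 × 31
gcd(319, 341) = 11.
Divide numerator and denominator by 11: 319/341 = 29/31.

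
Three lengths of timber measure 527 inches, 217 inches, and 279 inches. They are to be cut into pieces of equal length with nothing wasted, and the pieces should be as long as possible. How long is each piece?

31 inches

Each piece length must divide every original length, so the longest possible is gcd(527, 217, 279).
527 = 17 × 31
217 = 7 × 31
279 = 3^2 × 31
gcd(527, 217, 279) = 31.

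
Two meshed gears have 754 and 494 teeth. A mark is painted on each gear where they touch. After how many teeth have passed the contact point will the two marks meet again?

They coincide at every common multiple of the periods; the first is the LCM.
754 = 2 × 13 × 29
494 = 2 × 13 × 19
LCM(754, 494) = 2 × 13 × 19 × 29 = 14326.

14326 teeth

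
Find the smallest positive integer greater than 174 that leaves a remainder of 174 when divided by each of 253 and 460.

5234

N − 174 must be a common multiple of 253 and 460.
253 = 11 × 23
460 = 2^2 × 5 × 23
LCM(253, 460) = 2^2 × 5 × 11 × 23 = 5060.
Smallest N > 174 is LCM + 174 = 5060 + 174 = 5234.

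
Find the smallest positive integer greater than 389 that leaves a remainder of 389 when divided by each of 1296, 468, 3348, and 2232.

N − 389 must be a common multiple of 1296, 468, 3348, and 2232.
1296 = 2^4 × 3^4
468 = 2^2 × 3^2 × 13
3348 = 2^2 × 3^3 × 31
2232 = 2^3 × 3^2 × 31
LCM(1296, 468, 3348, 2232) = 2^4 × 3^4 × 13 × 31 = 522288.
Smallest N > 389 is LCM + 389 = 522288 + 389 = 522677.

522677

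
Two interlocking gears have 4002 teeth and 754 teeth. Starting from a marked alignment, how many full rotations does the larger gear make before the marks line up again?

13 rotations

The first common completion time is the LCM of the periods.
4002 = 2 × 3 × 23 × 29
754 = 2 × 13 × 29
LCM(4002, 754) = 2 × 3 × 13 × 23 × 29 = 52026.
Rotations for period 4002: 52026 / 4002 = 13.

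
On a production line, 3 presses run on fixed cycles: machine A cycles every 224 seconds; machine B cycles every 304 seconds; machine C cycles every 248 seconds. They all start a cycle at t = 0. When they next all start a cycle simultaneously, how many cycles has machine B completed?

434 cycles

They are all back at their starting positions together after one LCM of the periods.
224 = 2^5 × 7
304 = 2^4 × 19
248 = 2^3 × 31
LCM(224, 304, 248) = 2^5 × 7 × 19 × 31 = 131936.
Cycles for period 304: 131936 / 304 = 434.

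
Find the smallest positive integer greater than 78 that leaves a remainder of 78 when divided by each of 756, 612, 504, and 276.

591270

N − 78 must be a common multiple of 756, 612, 504, and 276.
756 = 2^2 × 3^3 × 7
612 = 2^2 × 3^2 × 17
504 = 2^3 × 3^2 × 7
276 = 2^2 × 3 × 23
LCM(756, 612, 504, 276) = 2^3 × 3^3 × 7 × 17 × 23 = 591192.
Smallest N > 78 is LCM + 78 = 591192 + 78 = 591270.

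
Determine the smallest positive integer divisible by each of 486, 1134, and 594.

486 = 2 × 3^5
1134 = 2 × 3^4 × 7
594 = 2 × 3^3 × 11
LCM(486, 1134, 594) = 2 × 3^5 × 7 × 11 = 37422.

37422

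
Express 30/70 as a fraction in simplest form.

3/7

30 = 2 × 3 × 5
70 = 2 × 5 × 7
gcd(30, 70) = 2 × 5 = 10.
Divide numerator and denominator by 10: 30/70 = 3/7.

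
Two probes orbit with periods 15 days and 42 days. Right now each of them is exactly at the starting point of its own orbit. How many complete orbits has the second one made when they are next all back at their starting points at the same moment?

5 orbits

They are all back at their starting positions together after one LCM of the periods.
15 = 3 × 5
42 = 2 × 3 × 7
LCM(15, 42) = 2 × 3 × 5 × 7 = 210.
Orbits for period 42: 210 / 42 = 5.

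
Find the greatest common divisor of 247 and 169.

13

247 = 13 × 19
169 = 13^2
gcd(247, 169) = 13.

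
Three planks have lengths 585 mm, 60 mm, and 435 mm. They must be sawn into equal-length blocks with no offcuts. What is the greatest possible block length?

The block length must divide every plank, so the greatest is gcd(585, 60, 435).
585 = 3^2 × 5 × 13
60 = 2^2 × 3 × 5
435 = 3 × 5 × 29
gcd(585, 60, 435) = 3 × 5 = 15.

15 mm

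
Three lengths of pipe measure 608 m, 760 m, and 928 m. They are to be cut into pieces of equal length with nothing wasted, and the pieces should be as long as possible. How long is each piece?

8 m

The greatest length dividing all of 608, 760, and 928 is their gcd.
608 = 2^5 × 19
760 = 2^3 × 5 × 19
928 = 2^5 × 29
gcd(608, 760, 928) = 2^3 = 8.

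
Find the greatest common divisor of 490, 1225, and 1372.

490 = 2 × 5 × 7^2
1225 = 5^2 × 7^2
1372 = 2^2 × 7^3
gcd(490, 1225, 1372) = 7^2 = 49.

49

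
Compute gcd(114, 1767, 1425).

57

114 = 2 × 3 × 19
1767 = 3 × 19 × 31
1425 = 3 × 5^2 × 19
gcd(114, 1767, 1425) = 3 × 19 = 57.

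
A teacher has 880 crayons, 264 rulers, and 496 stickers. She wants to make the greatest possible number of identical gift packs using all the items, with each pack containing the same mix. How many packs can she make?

8 packs

The pack count must divide each quantity, so the greatest is gcd(880, 264, 496).
880 = 2^4 × 5 × 11
264 = 2^3 × 3 × 11
496 = 2^4 × 31
gcd(880, 264, 496) = 2^3 = 8.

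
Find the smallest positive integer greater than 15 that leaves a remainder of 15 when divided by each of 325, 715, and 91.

25040

N − 15 must be a common multiple of 325, 715, and 91.
325 = 5^2 × 13
715 = 5 × 11 × 13
91 = 7 × 13
LCM(325, 715, 91) = 5^2 × 7 × 11 × 13 = 25025.
Smallest N > 15 is LCM + 15 = 25025 + 15 = 25040.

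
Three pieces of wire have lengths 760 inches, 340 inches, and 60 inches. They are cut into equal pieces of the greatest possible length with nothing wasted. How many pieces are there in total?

58

Piece length = gcd(760, 340, 60).
760 = 2^3 × 5 × 19
340 = 2^2 × 5 × 17
60 = 2^2 × 3 × 5
gcd(760, 340, 60) = 2^2 × 5 = 20.
Total pieces = 760/20 + 340/20 + 60/20 = 38 + 17 + 3 = 58.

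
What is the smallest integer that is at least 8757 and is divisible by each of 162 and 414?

The integer must be a common multiple of 162 and 414, so a multiple of their LCM.
162 = 2 × 3^4
414 = 2 × 3^2 × 23
LCM(162, 414) = 2 × 3^4 × 23 = 3726.
Smallest multiple of 3726 that is ≥ 8757: ⌈8757/3726⌉ × 3726 = 3 × 3726 = 11178.

11178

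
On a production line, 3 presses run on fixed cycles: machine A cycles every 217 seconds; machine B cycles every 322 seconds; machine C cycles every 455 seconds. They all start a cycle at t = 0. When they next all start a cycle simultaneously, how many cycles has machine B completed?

They are all back at their starting positions together after one LCM of the periods.
217 = 7 × 31
322 = 2 × 7 × 23
455 = 5 × 7 × 13
LCM(217, 322, 455) = 2 × 5 × 7 × 13 × 23 × 31 = 648830.
Cycles for period 322: 648830 / 322 = 2015.

2015 cycles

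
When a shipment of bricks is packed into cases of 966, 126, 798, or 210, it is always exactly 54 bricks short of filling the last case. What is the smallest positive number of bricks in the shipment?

Being 54 short of a full case of size k means N ≡ −54 (mod k), i.e. N + 54 is a multiple of each size.
966 = 2 × 3 × 7 × 23
126 = 2 × 3^2 × 7
798 = 2 × 3 × 7 × 19
210 = 2 × 3 × 5 × 7
LCM(966, 126, 798, 210) = 2 × 3^2 × 5 × 7 × 19 × 23 = 275310.
Smallest positive N is 275310 − 54 = 275256.

275256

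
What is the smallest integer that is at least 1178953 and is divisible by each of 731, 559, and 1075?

1187875

The integer must be a common multiple of 731, 559, and 1075, so a multiple of their LCM.
731 = 17 × 43
559 = 13 × 43
1075 = 5^2 × 43
LCM(731, 559, 1075) = 5^2 × 13 × 17 × 43 = 237575.
Smallest multiple of 237575 that is ≥ 1178953: ⌈1178953/237575⌉ × 237575 = 5 × 237575 = 1187875.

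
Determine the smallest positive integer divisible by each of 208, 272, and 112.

24752

208 = 2^4 × 13
272 = 2^4 × 17
112 = 2^4 × 7
LCM(208, 272, 112) = 2^4 × 7 × 13 × 17 = 24752.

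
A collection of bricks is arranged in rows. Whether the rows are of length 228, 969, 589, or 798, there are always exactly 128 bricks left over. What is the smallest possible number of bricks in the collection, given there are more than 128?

N − 128 must be a common multiple of 228, 969, 589, and 798.
228 = 2^2 × 3 × 19
969 = 3 × 17 × 19
589 = 19 × 31
798 = 2 × 3 × 7 × 19
LCM(228, 969, 589, 798) = 2^2 × 3 × 7 × 17 × 19 × 31 = 841092.
Smallest N > 128 is LCM + 128 = 841092 + 128 = 841220.

841220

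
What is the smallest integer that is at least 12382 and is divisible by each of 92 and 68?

12512

The integer must be a common multiple of 92 and 68, so a multiple of their LCM.
92 = 2^2 × 23
68 = 2^2 × 17
LCM(92, 68) = 2^2 × 17 × 23 = 1564.
Smallest multiple of 1564 that is ≥ 12382: ⌈12382/1564⌉ × 1564 = 8 × 1564 = 12512.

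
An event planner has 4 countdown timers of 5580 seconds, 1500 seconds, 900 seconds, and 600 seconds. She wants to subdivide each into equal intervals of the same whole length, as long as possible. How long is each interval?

60 seconds

The interval must divide each timer length; the longest such is the gcd.
5580 = 2^2 × 3^2 × 5 × 31
1500 = 2^2 × 3 × 5^3
900 = 2^2 × 3^2 × 5^2
600 = 2^3 × 3 × 5^2
gcd(5580, 1500, 900, 600) = 2^2 × 3 × 5 = 60.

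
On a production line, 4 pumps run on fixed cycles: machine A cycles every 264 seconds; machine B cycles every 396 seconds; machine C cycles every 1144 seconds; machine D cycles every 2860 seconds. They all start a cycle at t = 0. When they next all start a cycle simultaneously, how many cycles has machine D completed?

All finish a whole number of cycles simultaneously at t = LCM of the periods.
264 = 2^3 × 3 × 11
396 = 2^2 × 3^2 × 11
1144 = 2^3 × 11 × 13
2860 = 2^2 × 5 × 11 × 13
LCM(264, 396, 1144, 2860) = 2^3 × 3^2 × 5 × 11 × 13 = 51480.
Cycles for period 2860: 51480 / 2860 = 18.

18 cycles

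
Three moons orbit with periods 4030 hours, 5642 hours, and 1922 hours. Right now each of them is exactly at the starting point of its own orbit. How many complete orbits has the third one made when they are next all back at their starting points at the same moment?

455 orbits

They are all back at their starting positions together after one LCM of the periods.
4030 = 2 × 5 × 13 × 31
5642 = 2 × 7 × 13 × 31
1922 = 2 × 31^2
LCM(4030, 5642, 1922) = 2 × 5 × 7 × 13 × 31^2 = 874510.
Orbits for period 1922: 874510 / 1922 = 455.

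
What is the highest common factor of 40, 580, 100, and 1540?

20

40 = 2^3 × 5
580 = 2^2 × 5 × 29
100 = 2^2 × 5^2
1540 = 2^2 × 5 × 7 × 11
gcd(40, 580, 100, 1540) = 2^2 × 5 = 20.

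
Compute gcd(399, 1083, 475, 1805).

19

399 = 3 × 7 × 19
1083 = 3 × 19^2
475 = 5^2 × 19
1805 = 5 × 19^2
gcd(399, 1083, 475, 1805) = 19.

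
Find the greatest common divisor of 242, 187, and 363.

11

242 = 2 × 11^2
187 = 11 × 17
363 = 3 × 11^2
gcd(242, 187, 363) = 11.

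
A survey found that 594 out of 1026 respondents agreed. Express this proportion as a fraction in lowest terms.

11/19

594 = 2 × 3^3 × 11
1026 = 2 × 3^3 × 19
gcd(594, 1026) = 2 × 3^3 = 54.
Divide numerator and denominator by 54: 594/1026 = 11/19.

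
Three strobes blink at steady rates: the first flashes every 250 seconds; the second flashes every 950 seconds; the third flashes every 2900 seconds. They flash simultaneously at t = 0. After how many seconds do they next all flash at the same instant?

They coincide at every common multiple of the periods; the first is the LCM.
250 = 2 × 5^3
950 = 2 × 5^2 × 19
2900 = 2^2 × 5^2 × 29
LCM(250, 950, 2900) = 2^2 × 5^3 × 19 × 29 = 275500.

275500 seconds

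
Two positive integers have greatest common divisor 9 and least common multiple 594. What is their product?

5346

For any two positive integers, gcd × lcm = product = 9 × 594 = 5346.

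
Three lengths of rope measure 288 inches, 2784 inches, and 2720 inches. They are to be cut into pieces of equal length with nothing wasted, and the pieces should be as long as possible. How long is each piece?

32 inches

The greatest length dividing all of 288, 2784, and 2720 is their gcd.
288 = 2^5 × 3^2
2784 = 2^5 × 3 × 29
2720 = 2^5 × 5 × 17
gcd(288, 2784, 2720) = 2^5 = 32.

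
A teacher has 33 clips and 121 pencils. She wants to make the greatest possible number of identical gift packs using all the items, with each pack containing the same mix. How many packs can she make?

The pack count must divide each quantity, so the greatest is gcd(33, 121).
33 = 3 × 11
121 = 11^2
gcd(33, 121) = 11.

11 packs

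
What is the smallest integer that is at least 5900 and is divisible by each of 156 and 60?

The integer must be a common multiple of 156 and 60, so a multiple of their LCM.
156 = 2^2 × 3 × 13
60 = 2^2 × 3 × 5
LCM(156, 60) = 2^2 × 3 × 5 × 13 = 780.
Smallest multiple of 780 that is ≥ 5900: ⌈5900/780⌉ × 780 = 8 × 780 = 6240.

6240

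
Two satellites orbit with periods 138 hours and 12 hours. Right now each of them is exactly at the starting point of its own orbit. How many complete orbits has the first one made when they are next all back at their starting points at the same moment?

2 orbits

The first common completion time is the LCM of the periods.
138 = 2 × 3 × 23
12 = 2^2 × 3
LCM(138, 12) = 2^2 × 3 × 23 = 276.
Orbits for period 138: 276 / 138 = 2.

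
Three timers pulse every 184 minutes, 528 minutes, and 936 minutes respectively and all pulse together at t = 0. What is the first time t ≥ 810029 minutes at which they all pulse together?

947232 minutes

Joint pulses occur at multiples of LCM(184, 528, 936).
184 = 2^3 × 23
528 = 2^4 × 3 × 11
936 = 2^3 × 3^2 × 13
LCM(184, 528, 936) = 2^4 × 3^2 × 11 × 13 × 23 = 473616.
Smallest multiple of 473616 that is ≥ 810029: ⌈810029/473616⌉ × 473616 = 2 × 473616 = 947232.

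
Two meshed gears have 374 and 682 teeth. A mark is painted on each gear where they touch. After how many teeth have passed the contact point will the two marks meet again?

11594 teeth

They coincide at every common multiple of the periods; the first is the LCM.
374 = 2 × 11 × 17
682 = 2 × 11 × 31
LCM(374, 682) = 2 × 11 × 17 × 31 = 11594.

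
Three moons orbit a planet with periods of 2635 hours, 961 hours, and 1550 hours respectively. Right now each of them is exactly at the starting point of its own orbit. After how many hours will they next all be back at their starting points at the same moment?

816850 hours

They coincide at every common multiple of the periods; the first is the LCM.
2635 = 5 × 17 × 31
961 = 31^2
1550 = 2 × 5^2 × 31
LCM(2635, 961, 1550) = 2 × 5^2 × 17 × 31^2 = 816850.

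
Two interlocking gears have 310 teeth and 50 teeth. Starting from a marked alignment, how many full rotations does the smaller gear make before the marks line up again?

31 rotations

All finish a whole number of cycles simultaneously at t = LCM of the periods.
310 = 2 × 5 × 31
50 = 2 × 5^2
LCM(310, 50) = 2 × 5^2 × 31 = 1550.
Rotations for period 50: 1550 / 50 = 31.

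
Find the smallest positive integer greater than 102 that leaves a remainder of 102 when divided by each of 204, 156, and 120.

26622

N − 102 must be a common multiple of 204, 156, and 120.
204 = 2^2 × 3 × 17
156 = 2^2 × 3 × 13
120 = 2^3 × 3 × 5
LCM(204, 156, 120) = 2^3 × 3 × 5 × 13 × 17 = 26520.
Smallest N > 102 is LCM + 102 = 26520 + 102 = 26622.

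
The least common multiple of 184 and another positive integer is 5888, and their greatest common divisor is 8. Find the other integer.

256

gcd × lcm = product of the two integers, so the other integer is (8 × 5888) / 184 = 256.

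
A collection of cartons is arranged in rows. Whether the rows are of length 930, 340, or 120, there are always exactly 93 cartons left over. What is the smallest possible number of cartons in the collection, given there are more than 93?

N − 93 must be a common multiple of 930, 340, and 120.
930 = 2 × 3 × 5 × 31
340 = 2^2 × 5 × 17
120 = 2^3 × 3 × 5
LCM(930, 340, 120) = 2^3 × 3 × 5 × 17 × 31 = 63240.
Smallest N > 93 is LCM + 93 = 63240 + 93 = 63333.

63333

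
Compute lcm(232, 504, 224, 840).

292320

232 = 2^3 × 29
504 = 2^3 × 3^2 × 7
224 = 2^5 × 7
840 = 2^3 × 3 × 5 × 7
LCM(232, 504, 224, 840) = 2^5 × 3^2 × 5 × 7 × 29 = 292320.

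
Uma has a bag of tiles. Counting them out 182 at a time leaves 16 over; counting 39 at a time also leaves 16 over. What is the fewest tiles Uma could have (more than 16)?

N − 16 must be a common multiple of 182 and 39.
182 = 2 × 7 × 13
39 = 3 × 13
LCM(182, 39) = 2 × 3 × 7 × 13 = 546.
Smallest N > 16 is LCM + 16 = 546 + 16 = 562.

562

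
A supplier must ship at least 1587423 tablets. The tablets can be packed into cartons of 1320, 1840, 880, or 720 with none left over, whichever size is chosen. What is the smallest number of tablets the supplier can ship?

The number of tablets must be a common multiple of 1320, 1840, 880, and 720, so a multiple of their LCM.
1320 = 2^3 × 3 × 5 × 11
1840 = 2^4 × 5 × 23
880 = 2^4 × 5 × 11
720 = 2^4 × 3^2 × 5
LCM(1320, 1840, 880, 720) = 2^4 × 3^2 × 5 × 11 × 23 = 182160.
Smallest multiple of 182160 that is ≥ 1587423: ⌈1587423/182160⌉ × 182160 = 9 × 182160 = 1639440.

1639440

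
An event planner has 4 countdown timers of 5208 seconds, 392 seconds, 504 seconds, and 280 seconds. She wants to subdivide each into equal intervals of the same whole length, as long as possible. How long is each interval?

56 seconds

The interval must divide each timer length; the longest such is the gcd.
5208 = 2^3 × 3 × 7 × 31
392 = 2^3 × 7^2
504 = 2^3 × 3^2 × 7
280 = 2^3 × 5 × 7
gcd(5208, 392, 504, 280) = 2^3 × 7 = 56.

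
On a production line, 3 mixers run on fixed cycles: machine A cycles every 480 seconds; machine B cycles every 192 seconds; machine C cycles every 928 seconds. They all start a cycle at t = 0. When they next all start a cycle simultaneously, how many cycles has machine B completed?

All finish a whole number of cycles simultaneously at t = LCM of the periods.
480 = 2^5 × 3 × 5
192 = 2^6 × 3
928 = 2^5 × 29
LCM(480, 192, 928) = 2^6 × 3 × 5 × 29 = 27840.
Cycles for period 192: 27840 / 192 = 145.

145 cycles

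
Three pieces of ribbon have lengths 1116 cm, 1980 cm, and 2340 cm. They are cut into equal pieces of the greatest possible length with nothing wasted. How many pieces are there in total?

151

Piece length = gcd(1116, 1980, 2340).
1116 = 2^2 × 3^2 × 31
1980 = 2^2 × 3^2 × 5 × 11
2340 = 2^2 × 3^2 × 5 × 13
gcd(1116, 1980, 2340) = 2^2 × 3^2 = 36.
Total pieces = 1116/36 + 1980/36 + 2340/36 = 31 + 55 + 65 = 151.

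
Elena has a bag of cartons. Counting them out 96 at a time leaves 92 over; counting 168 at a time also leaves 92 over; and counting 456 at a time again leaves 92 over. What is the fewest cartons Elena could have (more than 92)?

N − 92 must be a common multiple of 96, 168, and 456.
96 = 2^5 × 3
168 = 2^3 × 3 × 7
456 = 2^3 × 3 × 19
LCM(96, 168, 456) = 2^5 × 3 × 7 × 19 = 12768.
Smallest N > 92 is LCM + 92 = 12768 + 92 = 12860.

12860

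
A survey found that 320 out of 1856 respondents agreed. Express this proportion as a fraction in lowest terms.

320 = 2^6 × 5
1856 = 2^6 × 29
gcd(320, 1856) = 2^6 = 64.
Divide numerator and denominator by 64: 320/1856 = 5/29.

5/29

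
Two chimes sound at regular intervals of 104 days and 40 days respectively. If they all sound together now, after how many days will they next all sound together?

The first simultaneous occurrence is after LCM of the individual periods.
104 = 2^3 × 13
40 = 2^3 × 5
LCM(104, 40) = 2^3 × 5 × 13 = 520.

520 days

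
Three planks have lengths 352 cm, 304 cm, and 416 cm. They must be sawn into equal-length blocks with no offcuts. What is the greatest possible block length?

This is the greatest common divisor of 352, 304, and 416.
352 = 2^5 × 11
304 = 2^4 × 19
416 = 2^5 × 13
gcd(352, 304, 416) = 2^4 = 16.

16 cm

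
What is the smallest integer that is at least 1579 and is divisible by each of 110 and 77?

2310

The integer must be a common multiple of 110 and 77, so a multiple of their LCM.
110 = 2 × 5 × 11
77 = 7 × 11
LCM(110, 77) = 2 × 5 × 7 × 11 = 770.
Smallest multiple of 770 that is ≥ 1579: ⌈1579/770⌉ × 770 = 3 × 770 = 2310.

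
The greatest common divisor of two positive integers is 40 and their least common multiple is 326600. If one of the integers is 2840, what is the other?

For two integers, gcd × lcm = product, so the other is (40 × 326600) / 2840 = 13064000 / 2840 = 4600.

4600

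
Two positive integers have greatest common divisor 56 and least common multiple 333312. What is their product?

For any two positive integers, gcd × lcm = product = 56 × 333312 = 18665472.

18665472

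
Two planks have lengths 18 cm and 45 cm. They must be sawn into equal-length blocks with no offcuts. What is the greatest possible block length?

9 cm

By the Euclidean algorithm:
45 = 2 × 18 + 9
18 = 2 × 9 + 0
gcd(18, 45) = 9.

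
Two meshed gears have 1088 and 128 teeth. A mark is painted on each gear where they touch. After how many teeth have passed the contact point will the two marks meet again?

2176 teeth

The first simultaneous occurrence is after LCM of the individual periods.
1088 = 2^6 × 17
128 = 2^7
LCM(1088, 128) = 2^7 × 17 = 2176.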